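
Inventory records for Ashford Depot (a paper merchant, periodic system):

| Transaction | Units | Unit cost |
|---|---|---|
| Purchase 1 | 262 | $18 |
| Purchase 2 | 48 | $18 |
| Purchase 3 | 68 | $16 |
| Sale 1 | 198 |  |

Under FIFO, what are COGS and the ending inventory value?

Sale 1 (198) [FIFO — oldest first]: 198 @ $18 = $3,564
Ending inventory: 64 @ $18 + 48 @ $18 + 68 @ $16 = $3,104
Check: goods available $6,668 = COGS $3,564 + ending $3,104

COGS = $3,564; ending inventory = $3,104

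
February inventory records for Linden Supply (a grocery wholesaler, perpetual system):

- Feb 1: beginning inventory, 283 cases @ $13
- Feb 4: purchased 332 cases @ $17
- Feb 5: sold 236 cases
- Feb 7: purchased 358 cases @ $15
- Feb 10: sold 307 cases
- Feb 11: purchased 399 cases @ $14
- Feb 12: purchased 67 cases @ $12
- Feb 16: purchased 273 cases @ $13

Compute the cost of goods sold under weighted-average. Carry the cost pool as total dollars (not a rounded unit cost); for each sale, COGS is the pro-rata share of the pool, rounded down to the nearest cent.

COGS = $8,207.75

After Feb 1: 283 on hand, pool $3,679.00 (≈ $13.0000 each)
After Feb 4: 615 on hand, pool $9,323.00 (≈ $15.1593 each)
Feb 5, sell 236: 236/615 × $9,323.00 → $3,577.60
After Feb 7: 737 on hand, pool $11,115.40 (≈ $15.0820 each)
Feb 10, sell 307: 307/737 × $11,115.40 → $4,630.15
After Feb 11: 829 on hand, pool $12,071.25 (≈ $14.5612 each)
After Feb 12: 896 on hand, pool $12,875.25 (≈ $14.3697 each)
After Feb 16: 1169 on hand, pool $16,424.25 (≈ $14.0498 each)
Total COGS = $3,577.60 + $4,630.15 = $8,207.75
Ending inventory (cost pool remaining) = $16,424.25
Check: goods available $24,632.00 = COGS $8,207.75 + ending $16,424.25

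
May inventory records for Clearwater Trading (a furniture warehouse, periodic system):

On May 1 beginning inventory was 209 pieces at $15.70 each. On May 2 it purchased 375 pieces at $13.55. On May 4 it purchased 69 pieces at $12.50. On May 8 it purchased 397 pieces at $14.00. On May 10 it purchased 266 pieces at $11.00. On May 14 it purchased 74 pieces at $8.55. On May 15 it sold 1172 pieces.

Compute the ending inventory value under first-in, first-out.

Ending inventory = $2,216.70

May 15, 1172 sold [FIFO — oldest first]: 209 @ $15.70 + 375 @ $13.55 + 69 @ $12.50 + 397 @ $14.00 + 122 @ $11.00 = $16,125.05
Ending inventory: 144 @ $11.00 + 74 @ $8.55 = $2,216.70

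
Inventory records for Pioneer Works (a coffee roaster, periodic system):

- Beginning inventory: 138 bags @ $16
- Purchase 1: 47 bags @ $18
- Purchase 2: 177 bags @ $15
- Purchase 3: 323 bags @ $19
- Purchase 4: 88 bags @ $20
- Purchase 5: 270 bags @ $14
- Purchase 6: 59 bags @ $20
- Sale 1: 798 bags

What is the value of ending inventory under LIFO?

Ending inventory = $4,839

Sale 1 (798) [LIFO — newest first]: 59 @ $20 + 270 @ $14 + 88 @ $20 + 323 @ $19 + 58 @ $15 = $13,727
Ending inventory: 138 @ $16 + 47 @ $18 + 119 @ $15 = $4,839
Check: goods available $18,566 = COGS $13,727 + ending $4,839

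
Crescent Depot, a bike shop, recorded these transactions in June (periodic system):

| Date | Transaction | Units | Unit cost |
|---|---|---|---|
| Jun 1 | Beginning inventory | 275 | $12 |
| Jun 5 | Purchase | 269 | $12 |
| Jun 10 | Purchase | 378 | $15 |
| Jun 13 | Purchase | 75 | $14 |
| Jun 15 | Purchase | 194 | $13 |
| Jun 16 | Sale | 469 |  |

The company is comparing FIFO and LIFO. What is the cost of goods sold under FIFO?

COGS = $5,628

FIFO COGS: 275 @ $12 + 194 @ $12 = $5,628
LIFO COGS: 194 @ $13 + 75 @ $14 + 200 @ $15 = $6,572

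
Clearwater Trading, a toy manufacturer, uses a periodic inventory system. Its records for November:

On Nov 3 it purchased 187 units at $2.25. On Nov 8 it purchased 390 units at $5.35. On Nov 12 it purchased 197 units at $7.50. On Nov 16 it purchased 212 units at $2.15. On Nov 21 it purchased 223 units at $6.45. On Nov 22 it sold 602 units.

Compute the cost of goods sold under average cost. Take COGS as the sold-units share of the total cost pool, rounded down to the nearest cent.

COGS = $2,927.29

Nov 22, sell 602: 602/1209 × $5,878.90 → $2,927.29
Ending inventory (cost pool remaining) = $2,951.61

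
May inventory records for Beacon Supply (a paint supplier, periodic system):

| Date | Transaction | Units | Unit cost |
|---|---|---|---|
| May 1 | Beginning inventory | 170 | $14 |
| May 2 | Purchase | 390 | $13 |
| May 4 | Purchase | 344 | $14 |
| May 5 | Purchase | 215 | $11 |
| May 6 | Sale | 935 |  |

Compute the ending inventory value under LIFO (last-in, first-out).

May 6, 935 sold [LIFO — newest first]: 215 @ $11 + 344 @ $14 + 376 @ $13 = $12,069
Ending inventory: 170 @ $14 + 14 @ $13 = $2,562

Ending inventory = $2,562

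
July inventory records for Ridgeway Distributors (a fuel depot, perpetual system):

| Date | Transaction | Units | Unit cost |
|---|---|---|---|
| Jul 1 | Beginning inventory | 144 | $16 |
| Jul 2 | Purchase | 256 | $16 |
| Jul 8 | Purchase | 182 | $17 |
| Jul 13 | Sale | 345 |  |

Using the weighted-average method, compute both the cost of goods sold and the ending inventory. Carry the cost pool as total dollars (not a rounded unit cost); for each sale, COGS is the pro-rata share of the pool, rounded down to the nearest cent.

COGS = $5,627.88; ending inventory = $3,866.12

After Jul 1: 144 on hand, pool $2,304.00 (≈ $16.0000 each)
After Jul 2: 400 on hand, pool $6,400.00 (≈ $16.0000 each)
After Jul 8: 582 on hand, pool $9,494.00 (≈ $16.3127 each)
Jul 13, sell 345: 345/582 × $9,494.00 → $5,627.88
Ending inventory (cost pool remaining) = $3,866.12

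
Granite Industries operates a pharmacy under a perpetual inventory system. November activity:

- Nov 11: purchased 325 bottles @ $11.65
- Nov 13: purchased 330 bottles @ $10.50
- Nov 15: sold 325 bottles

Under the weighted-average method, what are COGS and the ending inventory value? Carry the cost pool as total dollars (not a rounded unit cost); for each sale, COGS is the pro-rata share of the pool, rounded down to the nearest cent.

COGS = $3,597.94; ending inventory = $3,653.31

After Nov 11: 325 on hand, pool $3,786.25 (≈ $11.6500 each)
After Nov 13: 655 on hand, pool $7,251.25 (≈ $11.0706 each)
Nov 15, sell 325: 325/655 × $7,251.25 → $3,597.94
Ending inventory (cost pool remaining) = $3,653.31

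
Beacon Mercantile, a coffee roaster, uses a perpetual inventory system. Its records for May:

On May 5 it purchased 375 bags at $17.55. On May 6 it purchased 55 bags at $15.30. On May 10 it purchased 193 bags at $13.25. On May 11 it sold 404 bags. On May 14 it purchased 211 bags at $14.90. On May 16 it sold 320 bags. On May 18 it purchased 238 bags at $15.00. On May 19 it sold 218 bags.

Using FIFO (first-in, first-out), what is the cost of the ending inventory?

May 11, 404 sold [FIFO — oldest first]: 375 @ $17.55 + 29 @ $15.30 = $7,024.95
May 16, 320 sold [FIFO — oldest first]: 26 @ $15.30 + 193 @ $13.25 + 101 @ $14.90 = $4,459.95
May 19, 218 sold [FIFO — oldest first]: 110 @ $14.90 + 108 @ $15.00 = $3,259.00
Total COGS = $7,024.95 + $4,459.95 + $3,259.00 = $14,743.90
Ending inventory: 130 @ $15.00 = $1,950.00
Check: goods available $16,693.90 = COGS $14,743.90 + ending $1,950.00

Ending inventory = $1,950.00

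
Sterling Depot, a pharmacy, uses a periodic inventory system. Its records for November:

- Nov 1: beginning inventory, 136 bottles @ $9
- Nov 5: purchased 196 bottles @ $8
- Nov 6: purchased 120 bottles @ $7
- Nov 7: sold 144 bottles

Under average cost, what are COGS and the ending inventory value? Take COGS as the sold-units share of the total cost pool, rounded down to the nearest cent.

Nov 7, sell 144: 144/452 × $3,632.00 → $1,157.09
Ending inventory (cost pool remaining) = $2,474.91
Check: goods available $3,632.00 = COGS $1,157.09 + ending $2,474.91

COGS = $1,157.09; ending inventory = $2,474.91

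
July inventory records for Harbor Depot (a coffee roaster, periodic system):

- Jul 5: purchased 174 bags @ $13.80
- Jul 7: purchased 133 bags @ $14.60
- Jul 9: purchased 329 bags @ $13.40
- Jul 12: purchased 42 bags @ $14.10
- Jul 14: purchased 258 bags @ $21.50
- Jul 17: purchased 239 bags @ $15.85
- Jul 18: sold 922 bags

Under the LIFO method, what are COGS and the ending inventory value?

Jul 18, 922 sold [LIFO — newest first]: 239 @ $15.85 + 258 @ $21.50 + 42 @ $14.10 + 329 @ $13.40 + 54 @ $14.60 = $15,124.35
Ending inventory: 174 @ $13.80 + 79 @ $14.60 = $3,554.60
Check: goods available $18,678.95 = COGS $15,124.35 + ending $3,554.60

COGS = $15,124.35; ending inventory = $3,554.60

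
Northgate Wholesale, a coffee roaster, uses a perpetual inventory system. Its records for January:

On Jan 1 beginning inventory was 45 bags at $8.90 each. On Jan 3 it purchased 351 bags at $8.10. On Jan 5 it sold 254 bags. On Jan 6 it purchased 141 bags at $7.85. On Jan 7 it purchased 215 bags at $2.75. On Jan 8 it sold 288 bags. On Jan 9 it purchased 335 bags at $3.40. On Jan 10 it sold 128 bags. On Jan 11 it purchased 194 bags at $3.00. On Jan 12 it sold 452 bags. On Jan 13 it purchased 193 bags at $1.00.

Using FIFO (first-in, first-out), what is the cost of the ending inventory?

Ending inventory = $670.00

Jan 5, 254 sold [FIFO — oldest first]: 45 @ $8.90 + 209 @ $8.10 = $2,093.40
Jan 8, 288 sold [FIFO — oldest first]: 142 @ $8.10 + 141 @ $7.85 + 5 @ $2.75 = $2,270.80
Jan 10, 128 sold [FIFO — oldest first]: 128 @ $2.75 = $352.00
Jan 12, 452 sold [FIFO — oldest first]: 82 @ $2.75 + 335 @ $3.40 + 35 @ $3.00 = $1,469.50
Total COGS = $2,093.40 + $2,270.80 + $352.00 + $1,469.50 = $6,185.70
Ending inventory: 159 @ $3.00 + 193 @ $1.00 = $670.00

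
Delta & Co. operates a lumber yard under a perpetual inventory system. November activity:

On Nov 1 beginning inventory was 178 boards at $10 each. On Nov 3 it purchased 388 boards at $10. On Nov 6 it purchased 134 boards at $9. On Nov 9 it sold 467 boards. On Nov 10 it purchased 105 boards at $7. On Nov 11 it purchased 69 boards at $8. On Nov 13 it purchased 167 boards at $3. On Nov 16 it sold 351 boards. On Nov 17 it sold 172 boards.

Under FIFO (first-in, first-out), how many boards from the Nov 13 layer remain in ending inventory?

51

Nov 9, 467 sold [FIFO — oldest first]: 178 @ $10 + 289 @ $10 = $4,670
Nov 16, 351 sold [FIFO — oldest first]: 99 @ $10 + 134 @ $9 + 105 @ $7 + 13 @ $8 = $3,035
Nov 17, 172 sold [FIFO — oldest first]: 56 @ $8 + 116 @ $3 = $796
Total COGS = $4,670 + $3,035 + $796 = $8,501
Ending inventory: 51 @ $3 = $153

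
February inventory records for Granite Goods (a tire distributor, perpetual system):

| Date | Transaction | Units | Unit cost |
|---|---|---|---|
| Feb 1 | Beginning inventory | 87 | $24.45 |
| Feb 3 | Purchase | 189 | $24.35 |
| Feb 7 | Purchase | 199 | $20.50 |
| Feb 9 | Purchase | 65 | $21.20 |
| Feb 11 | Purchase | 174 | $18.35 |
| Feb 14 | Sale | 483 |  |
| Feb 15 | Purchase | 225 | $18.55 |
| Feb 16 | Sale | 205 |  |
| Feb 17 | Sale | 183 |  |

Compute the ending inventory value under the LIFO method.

Ending inventory = $1,662.60

Feb 14, 483 sold [LIFO — newest first]: 174 @ $18.35 + 65 @ $21.20 + 199 @ $20.50 + 45 @ $24.35 = $9,746.15
Feb 16, 205 sold [LIFO — newest first]: 205 @ $18.55 = $3,802.75
Feb 17, 183 sold [LIFO — newest first]: 20 @ $18.55 + 144 @ $24.35 + 19 @ $24.45 = $4,341.95
Total COGS = $9,746.15 + $3,802.75 + $4,341.95 = $17,890.85
Ending inventory: 68 @ $24.45 = $1,662.60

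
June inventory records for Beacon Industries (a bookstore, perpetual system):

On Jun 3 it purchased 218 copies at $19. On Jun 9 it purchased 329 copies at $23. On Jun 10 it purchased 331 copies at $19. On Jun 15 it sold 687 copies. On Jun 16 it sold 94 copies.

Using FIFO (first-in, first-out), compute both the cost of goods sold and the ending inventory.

COGS = $16,155; ending inventory = $1,843

Jun 15, 687 sold [FIFO — oldest first]: 218 @ $19 + 329 @ $23 + 140 @ $19 = $14,369
Jun 16, 94 sold [FIFO — oldest first]: 94 @ $19 = $1,786
Total COGS = $14,369 + $1,786 = $16,155
Ending inventory: 97 @ $19 = $1,843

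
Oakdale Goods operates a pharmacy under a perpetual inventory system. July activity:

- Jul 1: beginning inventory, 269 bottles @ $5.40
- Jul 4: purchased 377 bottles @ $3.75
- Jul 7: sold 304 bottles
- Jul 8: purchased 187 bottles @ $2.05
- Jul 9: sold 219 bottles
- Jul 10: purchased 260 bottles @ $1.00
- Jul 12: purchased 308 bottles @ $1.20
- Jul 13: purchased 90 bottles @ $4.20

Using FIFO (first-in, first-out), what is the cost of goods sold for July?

Jul 7, 304 sold [FIFO — oldest first]: 269 @ $5.40 + 35 @ $3.75 = $1,583.85
Jul 9, 219 sold [FIFO — oldest first]: 219 @ $3.75 = $821.25
Total COGS = $1,583.85 + $821.25 = $2,405.10
Ending inventory: 123 @ $3.75 + 187 @ $2.05 + 260 @ $1.00 + 308 @ $1.20 + 90 @ $4.20 = $1,852.20

COGS = $2,405.10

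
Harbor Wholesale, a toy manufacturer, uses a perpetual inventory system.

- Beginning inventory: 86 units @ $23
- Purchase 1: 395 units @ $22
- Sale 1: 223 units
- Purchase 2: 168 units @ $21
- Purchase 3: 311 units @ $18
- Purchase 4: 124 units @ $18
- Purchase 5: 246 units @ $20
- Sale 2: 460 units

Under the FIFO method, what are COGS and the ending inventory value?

Sale 1 (223) [FIFO — oldest first]: 86 @ $23 + 137 @ $22 = $4,992
Sale 2 (460) [FIFO — oldest first]: 258 @ $22 + 168 @ $21 + 34 @ $18 = $9,816
Total COGS = $4,992 + $9,816 = $14,808
Ending inventory: 277 @ $18 + 124 @ $18 + 246 @ $20 = $12,138
Check: goods available $26,946 = COGS $14,808 + ending $12,138

COGS = $14,808; ending inventory = $12,138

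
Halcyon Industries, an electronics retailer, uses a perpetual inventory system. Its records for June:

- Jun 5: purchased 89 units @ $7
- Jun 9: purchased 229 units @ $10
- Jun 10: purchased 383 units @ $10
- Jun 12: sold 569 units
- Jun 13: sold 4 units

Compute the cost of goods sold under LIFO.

COGS = $5,730

Jun 12, 569 sold [LIFO — newest first]: 383 @ $10 + 186 @ $10 = $5,690
Jun 13, 4 sold [LIFO — newest first]: 4 @ $10 = $40
Total COGS = $5,690 + $40 = $5,730
Ending inventory: 89 @ $7 + 39 @ $10 = $1,013
Check: goods available $6,743 = COGS $5,730 + ending $1,013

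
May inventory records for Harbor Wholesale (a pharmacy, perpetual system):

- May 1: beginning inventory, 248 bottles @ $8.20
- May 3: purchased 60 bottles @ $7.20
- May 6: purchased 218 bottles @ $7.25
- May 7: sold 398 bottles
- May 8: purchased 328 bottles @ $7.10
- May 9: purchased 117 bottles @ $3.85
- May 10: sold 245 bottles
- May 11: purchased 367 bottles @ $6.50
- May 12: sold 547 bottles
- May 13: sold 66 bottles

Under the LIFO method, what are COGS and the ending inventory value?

COGS = $8,538.45; ending inventory = $672.40

May 7, 398 sold [LIFO — newest first]: 218 @ $7.25 + 60 @ $7.20 + 120 @ $8.20 = $2,996.50
May 10, 245 sold [LIFO — newest first]: 117 @ $3.85 + 128 @ $7.10 = $1,359.25
May 12, 547 sold [LIFO — newest first]: 367 @ $6.50 + 180 @ $7.10 = $3,663.50
May 13, 66 sold [LIFO — newest first]: 20 @ $7.10 + 46 @ $8.20 = $519.20
Total COGS = $2,996.50 + $1,359.25 + $3,663.50 + $519.20 = $8,538.45
Ending inventory: 82 @ $8.20 = $672.40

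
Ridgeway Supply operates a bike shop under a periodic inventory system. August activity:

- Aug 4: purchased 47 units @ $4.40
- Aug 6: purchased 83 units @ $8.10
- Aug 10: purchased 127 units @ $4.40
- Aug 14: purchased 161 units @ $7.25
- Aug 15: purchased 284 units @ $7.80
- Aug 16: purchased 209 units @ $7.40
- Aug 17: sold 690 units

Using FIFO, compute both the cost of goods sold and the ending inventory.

COGS = $4,726.75; ending inventory = $1,640.20

Aug 17, 690 sold [FIFO — oldest first]: 47 @ $4.40 + 83 @ $8.10 + 127 @ $4.40 + 161 @ $7.25 + 272 @ $7.80 = $4,726.75
Ending inventory: 12 @ $7.80 + 209 @ $7.40 = $1,640.20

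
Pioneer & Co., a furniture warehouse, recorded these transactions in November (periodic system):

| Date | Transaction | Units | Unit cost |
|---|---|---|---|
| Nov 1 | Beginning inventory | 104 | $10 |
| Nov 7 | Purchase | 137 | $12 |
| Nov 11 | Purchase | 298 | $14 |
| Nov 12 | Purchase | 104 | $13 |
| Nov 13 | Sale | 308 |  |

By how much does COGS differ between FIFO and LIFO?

FIFO COGS: 104 @ $10 + 137 @ $12 + 67 @ $14 = $3,622
LIFO COGS: 104 @ $13 + 204 @ $14 = $4,208
Difference = |$3,622 − $4,208| = $586

$586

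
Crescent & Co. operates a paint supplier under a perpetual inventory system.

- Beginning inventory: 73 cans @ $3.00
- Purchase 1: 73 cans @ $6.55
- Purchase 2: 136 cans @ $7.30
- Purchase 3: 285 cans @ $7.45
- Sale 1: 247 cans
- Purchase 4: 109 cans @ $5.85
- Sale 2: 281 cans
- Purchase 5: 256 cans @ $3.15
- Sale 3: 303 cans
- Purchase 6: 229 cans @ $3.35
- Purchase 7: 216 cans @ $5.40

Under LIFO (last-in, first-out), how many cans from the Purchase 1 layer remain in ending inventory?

Sale 1 (247) [LIFO — newest first]: 247 @ $7.45 = $1,840.15
Sale 2 (281) [LIFO — newest first]: 109 @ $5.85 + 38 @ $7.45 + 134 @ $7.30 = $1,898.95
Sale 3 (303) [LIFO — newest first]: 256 @ $3.15 + 2 @ $7.30 + 45 @ $6.55 = $1,115.75
Total COGS = $1,840.15 + $1,898.95 + $1,115.75 = $4,854.85
Ending inventory: 73 @ $3.00 + 28 @ $6.55 + 229 @ $3.35 + 216 @ $5.40 = $2,335.95

28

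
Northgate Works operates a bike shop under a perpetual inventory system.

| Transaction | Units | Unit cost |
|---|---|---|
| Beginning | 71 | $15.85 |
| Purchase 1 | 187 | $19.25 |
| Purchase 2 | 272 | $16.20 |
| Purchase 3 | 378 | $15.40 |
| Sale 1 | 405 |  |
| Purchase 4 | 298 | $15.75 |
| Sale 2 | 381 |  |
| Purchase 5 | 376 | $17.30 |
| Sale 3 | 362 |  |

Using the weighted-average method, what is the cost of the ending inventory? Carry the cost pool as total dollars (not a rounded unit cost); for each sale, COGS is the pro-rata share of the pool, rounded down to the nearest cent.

After Beginning: 71 on hand, pool $1,125.35 (≈ $15.8500 each)
After Purchase 1: 258 on hand, pool $4,725.10 (≈ $18.3143 each)
After Purchase 2: 530 on hand, pool $9,131.50 (≈ $17.2292 each)
After Purchase 3: 908 on hand, pool $14,952.70 (≈ $16.4677 each)
Sale 1, sell 405: 405/908 × $14,952.70 → $6,669.43
After Purchase 4: 801 on hand, pool $12,976.77 (≈ $16.2007 each)
Sale 2, sell 381: 381/801 × $12,976.77 → $6,172.47
After Purchase 5: 796 on hand, pool $13,309.10 (≈ $16.7200 each)
Sale 3, sell 362: 362/796 × $13,309.10 → $6,052.63
Total COGS = $6,669.43 + $6,172.47 + $6,052.63 = $18,894.53
Ending inventory (cost pool remaining) = $7,256.47
Check: goods available $26,151.00 = COGS $18,894.53 + ending $7,256.47

Ending inventory = $7,256.47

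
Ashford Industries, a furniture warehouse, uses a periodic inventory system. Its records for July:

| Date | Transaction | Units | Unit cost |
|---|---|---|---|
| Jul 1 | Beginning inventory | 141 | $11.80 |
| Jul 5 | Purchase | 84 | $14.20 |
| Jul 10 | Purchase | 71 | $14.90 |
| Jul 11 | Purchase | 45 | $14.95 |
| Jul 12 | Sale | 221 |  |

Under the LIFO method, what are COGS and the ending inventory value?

COGS = $3,171.25; ending inventory = $1,416.00

Jul 12, 221 sold [LIFO — newest first]: 45 @ $14.95 + 71 @ $14.90 + 84 @ $14.20 + 21 @ $11.80 = $3,171.25
Ending inventory: 120 @ $11.80 = $1,416.00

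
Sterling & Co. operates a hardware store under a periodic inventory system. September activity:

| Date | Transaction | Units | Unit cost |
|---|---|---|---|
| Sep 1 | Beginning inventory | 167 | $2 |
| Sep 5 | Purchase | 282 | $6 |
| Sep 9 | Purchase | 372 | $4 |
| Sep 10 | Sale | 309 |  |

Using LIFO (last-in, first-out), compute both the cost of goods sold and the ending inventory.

COGS = $1,236; ending inventory = $2,278

Sep 10, 309 sold [LIFO — newest first]: 309 @ $4 = $1,236
Ending inventory: 167 @ $2 + 282 @ $6 + 63 @ $4 = $2,278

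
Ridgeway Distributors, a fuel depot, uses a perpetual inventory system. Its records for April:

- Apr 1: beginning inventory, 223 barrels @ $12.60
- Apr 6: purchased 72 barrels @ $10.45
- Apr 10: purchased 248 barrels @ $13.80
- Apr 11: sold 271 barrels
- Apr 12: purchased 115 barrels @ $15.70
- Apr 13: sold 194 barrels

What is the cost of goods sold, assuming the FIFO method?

COGS = $5,908.20

Apr 11, 271 sold [FIFO — oldest first]: 223 @ $12.60 + 48 @ $10.45 = $3,311.40
Apr 13, 194 sold [FIFO — oldest first]: 24 @ $10.45 + 170 @ $13.80 = $2,596.80
Total COGS = $3,311.40 + $2,596.80 = $5,908.20
Ending inventory: 78 @ $13.80 + 115 @ $15.70 = $2,881.90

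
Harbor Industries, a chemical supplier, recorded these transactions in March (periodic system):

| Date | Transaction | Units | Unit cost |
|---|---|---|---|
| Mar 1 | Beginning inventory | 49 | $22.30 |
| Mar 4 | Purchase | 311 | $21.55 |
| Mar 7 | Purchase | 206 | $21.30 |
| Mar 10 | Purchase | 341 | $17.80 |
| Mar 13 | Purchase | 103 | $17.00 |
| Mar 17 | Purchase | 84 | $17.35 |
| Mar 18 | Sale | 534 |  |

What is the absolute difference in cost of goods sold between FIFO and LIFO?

$2,094.95

FIFO COGS: 49 @ $22.30 + 311 @ $21.55 + 174 @ $21.30 = $11,500.95
LIFO COGS: 84 @ $17.35 + 103 @ $17.00 + 341 @ $17.80 + 6 @ $21.30 = $9,406.00
Difference = |$11,500.95 − $9,406.00| = $2,094.95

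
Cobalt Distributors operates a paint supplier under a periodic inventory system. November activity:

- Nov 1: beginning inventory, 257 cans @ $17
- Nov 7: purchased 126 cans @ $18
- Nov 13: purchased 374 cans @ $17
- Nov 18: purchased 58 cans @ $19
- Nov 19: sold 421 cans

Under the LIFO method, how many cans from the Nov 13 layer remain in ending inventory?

Nov 19, 421 sold [LIFO — newest first]: 58 @ $19 + 363 @ $17 = $7,273
Ending inventory: 257 @ $17 + 126 @ $18 + 11 @ $17 = $6,824

11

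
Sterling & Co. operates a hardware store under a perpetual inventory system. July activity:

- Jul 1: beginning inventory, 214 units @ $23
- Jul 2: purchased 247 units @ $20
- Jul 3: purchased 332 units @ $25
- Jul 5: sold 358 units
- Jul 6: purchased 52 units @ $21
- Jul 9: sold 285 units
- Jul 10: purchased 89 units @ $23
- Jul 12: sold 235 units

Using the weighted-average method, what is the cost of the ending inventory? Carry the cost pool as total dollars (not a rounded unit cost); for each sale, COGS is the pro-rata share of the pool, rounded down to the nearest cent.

Ending inventory = $1,276.33

After Jul 1: 214 on hand, pool $4,922.00 (≈ $23.0000 each)
After Jul 2: 461 on hand, pool $9,862.00 (≈ $21.3926 each)
After Jul 3: 793 on hand, pool $18,162.00 (≈ $22.9029 each)
Jul 5, sell 358: 358/793 × $18,162.00 → $8,199.23
After Jul 6: 487 on hand, pool $11,054.77 (≈ $22.6997 each)
Jul 9, sell 285: 285/487 × $11,054.77 → $6,469.42
After Jul 10: 291 on hand, pool $6,632.35 (≈ $22.7916 each)
Jul 12, sell 235: 235/291 × $6,632.35 → $5,356.02
Total COGS = $8,199.23 + $6,469.42 + $5,356.02 = $20,024.67
Ending inventory (cost pool remaining) = $1,276.33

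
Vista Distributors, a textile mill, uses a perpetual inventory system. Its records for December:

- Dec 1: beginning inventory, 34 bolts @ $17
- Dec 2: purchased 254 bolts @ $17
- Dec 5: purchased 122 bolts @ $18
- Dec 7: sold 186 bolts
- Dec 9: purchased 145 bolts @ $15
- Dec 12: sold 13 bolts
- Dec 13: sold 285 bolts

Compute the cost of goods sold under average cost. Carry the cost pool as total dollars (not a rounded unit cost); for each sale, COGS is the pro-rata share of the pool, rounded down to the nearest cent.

After Dec 1: 34 on hand, pool $578.00 (≈ $17.0000 each)
After Dec 2: 288 on hand, pool $4,896.00 (≈ $17.0000 each)
After Dec 5: 410 on hand, pool $7,092.00 (≈ $17.2976 each)
Dec 7, sell 186: 186/410 × $7,092.00 → $3,217.34
After Dec 9: 369 on hand, pool $6,049.66 (≈ $16.3947 each)
Dec 12, sell 13: 13/369 × $6,049.66 → $213.13
Dec 13, sell 285: 285/356 × $5,836.53 → $4,672.50
Total COGS = $3,217.34 + $213.13 + $4,672.50 = $8,102.97
Ending inventory (cost pool remaining) = $1,164.03

COGS = $8,102.97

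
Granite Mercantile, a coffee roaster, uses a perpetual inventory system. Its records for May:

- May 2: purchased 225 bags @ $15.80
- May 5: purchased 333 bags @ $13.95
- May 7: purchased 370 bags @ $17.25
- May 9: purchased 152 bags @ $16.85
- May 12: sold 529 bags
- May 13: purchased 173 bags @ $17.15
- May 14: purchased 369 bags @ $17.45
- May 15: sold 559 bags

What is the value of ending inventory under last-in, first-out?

Ending inventory = $7,865.55

May 12, 529 sold [LIFO — newest first]: 152 @ $16.85 + 370 @ $17.25 + 7 @ $13.95 = $9,041.35
May 15, 559 sold [LIFO — newest first]: 369 @ $17.45 + 173 @ $17.15 + 17 @ $13.95 = $9,643.15
Total COGS = $9,041.35 + $9,643.15 = $18,684.50
Ending inventory: 225 @ $15.80 + 309 @ $13.95 = $7,865.55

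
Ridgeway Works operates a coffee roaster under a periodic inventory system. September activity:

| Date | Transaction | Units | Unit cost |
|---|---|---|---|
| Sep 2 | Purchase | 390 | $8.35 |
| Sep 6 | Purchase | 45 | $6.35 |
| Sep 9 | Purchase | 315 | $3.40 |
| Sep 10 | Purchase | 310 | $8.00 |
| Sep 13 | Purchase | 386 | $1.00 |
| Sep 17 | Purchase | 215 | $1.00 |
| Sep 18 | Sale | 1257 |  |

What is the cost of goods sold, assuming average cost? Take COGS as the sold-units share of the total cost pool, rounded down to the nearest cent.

Sep 18, sell 1257: 1257/1661 × $7,694.25 → $5,822.80
Ending inventory (cost pool remaining) = $1,871.45

COGS = $5,822.80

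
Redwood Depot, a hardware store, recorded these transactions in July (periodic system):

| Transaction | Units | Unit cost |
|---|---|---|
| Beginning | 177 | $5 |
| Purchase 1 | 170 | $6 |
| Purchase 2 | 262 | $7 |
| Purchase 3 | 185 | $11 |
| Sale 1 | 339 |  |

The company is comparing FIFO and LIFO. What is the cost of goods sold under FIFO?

COGS = $1,857

FIFO COGS: 177 @ $5 + 162 @ $6 = $1,857
LIFO COGS: 185 @ $11 + 154 @ $7 = $3,113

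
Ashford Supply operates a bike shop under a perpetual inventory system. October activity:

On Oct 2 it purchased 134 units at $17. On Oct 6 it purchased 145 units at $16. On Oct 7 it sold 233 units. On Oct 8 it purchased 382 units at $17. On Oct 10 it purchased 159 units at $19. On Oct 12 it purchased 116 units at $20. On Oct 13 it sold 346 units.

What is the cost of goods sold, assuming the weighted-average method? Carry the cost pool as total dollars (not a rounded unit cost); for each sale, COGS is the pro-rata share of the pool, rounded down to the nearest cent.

After Oct 2: 134 on hand, pool $2,278.00 (≈ $17.0000 each)
After Oct 6: 279 on hand, pool $4,598.00 (≈ $16.4803 each)
Oct 7, sell 233: 233/279 × $4,598.00 → $3,839.90
After Oct 8: 428 on hand, pool $7,252.10 (≈ $16.9442 each)
After Oct 10: 587 on hand, pool $10,273.10 (≈ $17.5010 each)
After Oct 12: 703 on hand, pool $12,593.10 (≈ $17.9134 each)
Oct 13, sell 346: 346/703 × $12,593.10 → $6,198.02
Total COGS = $3,839.90 + $6,198.02 = $10,037.92
Ending inventory (cost pool remaining) = $6,395.08
Check: goods available $16,433.00 = COGS $10,037.92 + ending $6,395.08

COGS = $10,037.92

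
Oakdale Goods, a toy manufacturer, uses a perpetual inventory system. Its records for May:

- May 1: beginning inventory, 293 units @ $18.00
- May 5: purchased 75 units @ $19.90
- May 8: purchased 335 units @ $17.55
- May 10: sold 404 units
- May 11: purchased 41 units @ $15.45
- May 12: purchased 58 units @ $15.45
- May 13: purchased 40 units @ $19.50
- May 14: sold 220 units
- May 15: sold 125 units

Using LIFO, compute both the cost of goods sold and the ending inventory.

May 10, 404 sold [LIFO — newest first]: 335 @ $17.55 + 69 @ $19.90 = $7,252.35
May 14, 220 sold [LIFO — newest first]: 40 @ $19.50 + 58 @ $15.45 + 41 @ $15.45 + 6 @ $19.90 + 75 @ $18.00 = $3,778.95
May 15, 125 sold [LIFO — newest first]: 125 @ $18.00 = $2,250.00
Total COGS = $7,252.35 + $3,778.95 + $2,250.00 = $13,281.30
Ending inventory: 93 @ $18.00 = $1,674.00
Check: goods available $14,955.30 = COGS $13,281.30 + ending $1,674.00

COGS = $13,281.30; ending inventory = $1,674.00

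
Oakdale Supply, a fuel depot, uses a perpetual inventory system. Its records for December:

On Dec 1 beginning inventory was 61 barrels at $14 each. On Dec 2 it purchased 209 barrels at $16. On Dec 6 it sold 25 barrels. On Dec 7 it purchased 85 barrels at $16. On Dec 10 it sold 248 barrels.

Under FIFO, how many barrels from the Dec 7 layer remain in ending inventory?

Dec 6, 25 sold [FIFO — oldest first]: 25 @ $14 = $350
Dec 10, 248 sold [FIFO — oldest first]: 36 @ $14 + 209 @ $16 + 3 @ $16 = $3,896
Total COGS = $350 + $3,896 = $4,246
Ending inventory: 82 @ $16 = $1,312

82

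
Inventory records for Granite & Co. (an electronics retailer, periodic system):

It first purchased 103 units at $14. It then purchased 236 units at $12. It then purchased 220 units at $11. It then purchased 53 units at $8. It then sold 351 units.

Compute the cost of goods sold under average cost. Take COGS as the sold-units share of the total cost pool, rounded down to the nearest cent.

Sale 1, sell 351: 351/612 × $7,118.00 → $4,082.38
Ending inventory (cost pool remaining) = $3,035.62

COGS = $4,082.38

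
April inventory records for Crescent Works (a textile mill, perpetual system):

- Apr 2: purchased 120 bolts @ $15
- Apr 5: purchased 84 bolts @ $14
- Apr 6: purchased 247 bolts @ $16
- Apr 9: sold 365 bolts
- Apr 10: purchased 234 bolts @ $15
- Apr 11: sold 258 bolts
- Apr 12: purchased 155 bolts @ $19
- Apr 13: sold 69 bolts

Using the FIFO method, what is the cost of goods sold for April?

COGS = $10,571

Apr 9, 365 sold [FIFO — oldest first]: 120 @ $15 + 84 @ $14 + 161 @ $16 = $5,552
Apr 11, 258 sold [FIFO — oldest first]: 86 @ $16 + 172 @ $15 = $3,956
Apr 13, 69 sold [FIFO — oldest first]: 62 @ $15 + 7 @ $19 = $1,063
Total COGS = $5,552 + $3,956 + $1,063 = $10,571
Ending inventory: 148 @ $19 = $2,812
Check: goods available $13,383 = COGS $10,571 + ending $2,812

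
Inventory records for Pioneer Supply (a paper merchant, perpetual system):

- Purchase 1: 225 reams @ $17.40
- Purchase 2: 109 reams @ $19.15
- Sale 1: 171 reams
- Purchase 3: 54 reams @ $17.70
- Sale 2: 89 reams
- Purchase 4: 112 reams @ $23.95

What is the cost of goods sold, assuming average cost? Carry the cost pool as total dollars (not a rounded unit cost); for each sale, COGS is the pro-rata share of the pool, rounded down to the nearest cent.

After Purchase 1: 225 on hand, pool $3,915.00 (≈ $17.4000 each)
After Purchase 2: 334 on hand, pool $6,002.35 (≈ $17.9711 each)
Sale 1, sell 171: 171/334 × $6,002.35 → $3,073.05
After Purchase 3: 217 on hand, pool $3,885.10 (≈ $17.9037 each)
Sale 2, sell 89: 89/217 × $3,885.10 → $1,593.42
After Purchase 4: 240 on hand, pool $4,974.08 (≈ $20.7253 each)
Total COGS = $3,073.05 + $1,593.42 = $4,666.47
Ending inventory (cost pool remaining) = $4,974.08

COGS = $4,666.47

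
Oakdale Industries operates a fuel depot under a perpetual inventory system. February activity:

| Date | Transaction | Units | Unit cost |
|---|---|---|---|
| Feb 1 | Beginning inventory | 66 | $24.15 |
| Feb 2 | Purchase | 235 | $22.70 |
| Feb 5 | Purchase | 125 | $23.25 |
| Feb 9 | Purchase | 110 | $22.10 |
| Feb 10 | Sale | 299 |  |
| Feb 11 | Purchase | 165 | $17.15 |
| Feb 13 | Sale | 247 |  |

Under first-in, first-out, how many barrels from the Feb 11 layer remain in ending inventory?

155

Feb 10, 299 sold [FIFO — oldest first]: 66 @ $24.15 + 233 @ $22.70 = $6,883.00
Feb 13, 247 sold [FIFO — oldest first]: 2 @ $22.70 + 125 @ $23.25 + 110 @ $22.10 + 10 @ $17.15 = $5,554.15
Total COGS = $6,883.00 + $5,554.15 = $12,437.15
Ending inventory: 155 @ $17.15 = $2,658.25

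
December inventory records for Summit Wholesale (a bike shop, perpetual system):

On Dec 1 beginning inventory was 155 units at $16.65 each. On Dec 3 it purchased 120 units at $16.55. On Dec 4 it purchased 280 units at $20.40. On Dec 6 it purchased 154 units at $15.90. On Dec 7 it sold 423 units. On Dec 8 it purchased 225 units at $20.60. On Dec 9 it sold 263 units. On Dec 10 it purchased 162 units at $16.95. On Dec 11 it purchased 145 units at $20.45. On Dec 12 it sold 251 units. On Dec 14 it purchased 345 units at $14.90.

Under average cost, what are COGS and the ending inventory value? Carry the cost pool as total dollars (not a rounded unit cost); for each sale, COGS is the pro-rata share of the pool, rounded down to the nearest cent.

After Dec 1: 155 on hand, pool $2,580.75 (≈ $16.6500 each)
After Dec 3: 275 on hand, pool $4,566.75 (≈ $16.6064 each)
After Dec 4: 555 on hand, pool $10,278.75 (≈ $18.5203 each)
After Dec 6: 709 on hand, pool $12,727.35 (≈ $17.9511 each)
Dec 7, sell 423: 423/709 × $12,727.35 → $7,593.32
After Dec 8: 511 on hand, pool $9,769.03 (≈ $19.1175 each)
Dec 9, sell 263: 263/511 × $9,769.03 → $5,027.89
After Dec 10: 410 on hand, pool $7,487.04 (≈ $18.2611 each)
After Dec 11: 555 on hand, pool $10,452.29 (≈ $18.8330 each)
Dec 12, sell 251: 251/555 × $10,452.29 → $4,727.07
After Dec 14: 649 on hand, pool $10,865.72 (≈ $16.7422 each)
Total COGS = $7,593.32 + $5,027.89 + $4,727.07 = $17,348.28
Ending inventory (cost pool remaining) = $10,865.72

COGS = $17,348.28; ending inventory = $10,865.72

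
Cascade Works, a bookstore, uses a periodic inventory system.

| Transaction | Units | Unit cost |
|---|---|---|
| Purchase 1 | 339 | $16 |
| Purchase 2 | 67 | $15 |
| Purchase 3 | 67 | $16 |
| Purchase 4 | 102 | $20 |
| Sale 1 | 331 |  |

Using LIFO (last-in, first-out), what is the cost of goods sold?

COGS = $5,637

Sale 1 (331) [LIFO — newest first]: 102 @ $20 + 67 @ $16 + 67 @ $15 + 95 @ $16 = $5,637
Ending inventory: 244 @ $16 = $3,904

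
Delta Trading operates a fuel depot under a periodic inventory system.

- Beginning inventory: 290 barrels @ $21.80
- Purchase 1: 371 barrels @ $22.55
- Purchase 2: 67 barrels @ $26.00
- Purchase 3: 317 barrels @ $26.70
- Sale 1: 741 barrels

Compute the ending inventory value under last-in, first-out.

Sale 1 (741) [LIFO — newest first]: 317 @ $26.70 + 67 @ $26.00 + 357 @ $22.55 = $18,256.25
Ending inventory: 290 @ $21.80 + 14 @ $22.55 = $6,637.70

Ending inventory = $6,637.70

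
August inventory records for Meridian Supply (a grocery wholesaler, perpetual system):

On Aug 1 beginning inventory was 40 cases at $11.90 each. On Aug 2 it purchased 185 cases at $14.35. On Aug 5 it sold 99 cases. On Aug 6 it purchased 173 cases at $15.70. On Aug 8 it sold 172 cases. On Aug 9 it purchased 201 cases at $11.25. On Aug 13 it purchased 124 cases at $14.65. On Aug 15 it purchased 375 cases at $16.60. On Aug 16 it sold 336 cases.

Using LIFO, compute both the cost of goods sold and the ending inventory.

Aug 5, 99 sold [LIFO — newest first]: 99 @ $14.35 = $1,420.65
Aug 8, 172 sold [LIFO — newest first]: 172 @ $15.70 = $2,700.40
Aug 16, 336 sold [LIFO — newest first]: 336 @ $16.60 = $5,577.60
Total COGS = $1,420.65 + $2,700.40 + $5,577.60 = $9,698.65
Ending inventory: 40 @ $11.90 + 86 @ $14.35 + 1 @ $15.70 + 201 @ $11.25 + 124 @ $14.65 + 39 @ $16.60 = $6,451.05

COGS = $9,698.65; ending inventory = $6,451.05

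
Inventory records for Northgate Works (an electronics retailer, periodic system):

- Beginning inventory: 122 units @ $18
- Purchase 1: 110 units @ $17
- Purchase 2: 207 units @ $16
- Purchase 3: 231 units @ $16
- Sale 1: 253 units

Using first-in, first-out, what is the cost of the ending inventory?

Sale 1 (253) [FIFO — oldest first]: 122 @ $18 + 110 @ $17 + 21 @ $16 = $4,402
Ending inventory: 186 @ $16 + 231 @ $16 = $6,672

Ending inventory = $6,672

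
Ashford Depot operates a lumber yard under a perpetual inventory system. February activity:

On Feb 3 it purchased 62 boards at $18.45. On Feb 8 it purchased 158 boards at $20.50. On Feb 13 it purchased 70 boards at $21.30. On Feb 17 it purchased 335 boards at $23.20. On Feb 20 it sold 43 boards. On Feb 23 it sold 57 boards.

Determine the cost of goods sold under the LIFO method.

COGS = $2,320.00

Feb 20, 43 sold [LIFO — newest first]: 43 @ $23.20 = $997.60
Feb 23, 57 sold [LIFO — newest first]: 57 @ $23.20 = $1,322.40
Total COGS = $997.60 + $1,322.40 = $2,320.00
Ending inventory: 62 @ $18.45 + 158 @ $20.50 + 70 @ $21.30 + 235 @ $23.20 = $11,325.90
Check: goods available $13,645.90 = COGS $2,320.00 + ending $11,325.90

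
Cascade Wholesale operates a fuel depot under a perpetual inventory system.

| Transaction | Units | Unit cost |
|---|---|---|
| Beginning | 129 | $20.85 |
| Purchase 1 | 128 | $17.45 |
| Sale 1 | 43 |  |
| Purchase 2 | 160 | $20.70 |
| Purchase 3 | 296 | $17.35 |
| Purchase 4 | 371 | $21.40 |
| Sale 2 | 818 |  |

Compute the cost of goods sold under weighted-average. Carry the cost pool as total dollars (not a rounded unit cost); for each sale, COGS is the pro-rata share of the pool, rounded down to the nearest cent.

After Beginning: 129 on hand, pool $2,689.65 (≈ $20.8500 each)
After Purchase 1: 257 on hand, pool $4,923.25 (≈ $19.1566 each)
Sale 1, sell 43: 43/257 × $4,923.25 → $823.73
After Purchase 2: 374 on hand, pool $7,411.52 (≈ $19.8169 each)
After Purchase 3: 670 on hand, pool $12,547.12 (≈ $18.7270 each)
After Purchase 4: 1041 on hand, pool $20,486.52 (≈ $19.6797 each)
Sale 2, sell 818: 818/1041 × $20,486.52 → $16,097.95
Total COGS = $823.73 + $16,097.95 = $16,921.68
Ending inventory (cost pool remaining) = $4,388.57
Check: goods available $21,310.25 = COGS $16,921.68 + ending $4,388.57

COGS = $16,921.68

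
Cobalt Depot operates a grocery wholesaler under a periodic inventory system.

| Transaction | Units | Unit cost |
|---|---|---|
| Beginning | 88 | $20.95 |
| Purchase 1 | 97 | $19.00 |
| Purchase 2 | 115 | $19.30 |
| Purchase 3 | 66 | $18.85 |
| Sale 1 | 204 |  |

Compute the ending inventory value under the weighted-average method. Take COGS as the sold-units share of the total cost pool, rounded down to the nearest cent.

Sale 1, sell 204: 204/366 × $7,150.20 → $3,985.35
Ending inventory (cost pool remaining) = $3,164.85
Check: goods available $7,150.20 = COGS $3,985.35 + ending $3,164.85

Ending inventory = $3,164.85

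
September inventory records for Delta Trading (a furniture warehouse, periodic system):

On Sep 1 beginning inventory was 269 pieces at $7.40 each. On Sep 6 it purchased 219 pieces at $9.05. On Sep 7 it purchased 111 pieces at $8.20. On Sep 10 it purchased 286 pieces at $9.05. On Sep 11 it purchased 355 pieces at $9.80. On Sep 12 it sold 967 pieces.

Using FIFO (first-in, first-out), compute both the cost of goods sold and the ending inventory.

Sep 12, 967 sold [FIFO — oldest first]: 269 @ $7.40 + 219 @ $9.05 + 111 @ $8.20 + 286 @ $9.05 + 82 @ $9.80 = $8,274.65
Ending inventory: 273 @ $9.80 = $2,675.40

COGS = $8,274.65; ending inventory = $2,675.40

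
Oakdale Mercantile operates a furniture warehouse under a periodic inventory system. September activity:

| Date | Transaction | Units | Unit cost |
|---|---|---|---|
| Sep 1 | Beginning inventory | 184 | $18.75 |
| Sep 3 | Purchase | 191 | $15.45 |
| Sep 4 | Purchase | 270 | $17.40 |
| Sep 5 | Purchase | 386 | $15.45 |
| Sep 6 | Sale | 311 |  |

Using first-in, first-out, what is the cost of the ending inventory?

Sep 6, 311 sold [FIFO — oldest first]: 184 @ $18.75 + 127 @ $15.45 = $5,412.15
Ending inventory: 64 @ $15.45 + 270 @ $17.40 + 386 @ $15.45 = $11,650.50
Check: goods available $17,062.65 = COGS $5,412.15 + ending $11,650.50

Ending inventory = $11,650.50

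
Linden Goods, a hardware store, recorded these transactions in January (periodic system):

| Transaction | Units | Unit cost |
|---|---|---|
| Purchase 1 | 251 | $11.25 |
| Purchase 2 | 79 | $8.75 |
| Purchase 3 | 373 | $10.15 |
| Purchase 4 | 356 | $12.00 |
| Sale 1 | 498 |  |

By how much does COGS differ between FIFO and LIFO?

FIFO COGS: 251 @ $11.25 + 79 @ $8.75 + 168 @ $10.15 = $5,220.20
LIFO COGS: 356 @ $12.00 + 142 @ $10.15 = $5,713.30
Difference = |$5,220.20 − $5,713.30| = $493.10

$493.10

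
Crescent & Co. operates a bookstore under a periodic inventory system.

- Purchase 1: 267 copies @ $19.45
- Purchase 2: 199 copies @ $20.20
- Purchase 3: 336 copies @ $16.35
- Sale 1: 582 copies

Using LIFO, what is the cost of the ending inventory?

Sale 1 (582) [LIFO — newest first]: 336 @ $16.35 + 199 @ $20.20 + 47 @ $19.45 = $10,427.55
Ending inventory: 220 @ $19.45 = $4,279.00
Check: goods available $14,706.55 = COGS $10,427.55 + ending $4,279.00

Ending inventory = $4,279.00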